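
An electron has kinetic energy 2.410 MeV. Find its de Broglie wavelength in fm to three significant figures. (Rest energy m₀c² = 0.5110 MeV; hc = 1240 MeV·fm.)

λ = 431 fm

Total energy E = KE + m₀c² = 2.410 + 0.5110 = 2.9210 MeV.
(pc)² = E² − (m₀c²)² = (2.9210)² − (0.5110)² = 8.271 MeV², so pc = 2.876 MeV.
λ = hc/(pc) = 1240 MeV·fm / 2.876 MeV = 431 fm.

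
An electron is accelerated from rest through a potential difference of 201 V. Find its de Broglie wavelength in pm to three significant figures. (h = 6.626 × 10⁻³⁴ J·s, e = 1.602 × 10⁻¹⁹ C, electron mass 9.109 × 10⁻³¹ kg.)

KE = eV = 1.602 × 10⁻¹⁹ × 201.0 = 3.220 × 10⁻¹⁷ J.
p = √(2mKE) = √(2 × 9.109 × 10⁻³¹ × 3.220 × 10⁻¹⁷) = 7.659 × 10⁻²⁴ kg·m/s.
λ = h/p = 6.626 × 10⁻³⁴ / 7.659 × 10⁻²⁴ = 8.65 × 10⁻¹¹ m = 86.5 pm.

λ = 86.5 pm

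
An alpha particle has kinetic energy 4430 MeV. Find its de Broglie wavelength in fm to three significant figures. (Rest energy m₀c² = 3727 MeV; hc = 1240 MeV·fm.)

λ = 0.171 fm

Total energy E = KE + m₀c² = 4430 + 3727 = 8157 MeV.
(pc)² = E² − (m₀c²)² = (8157)² − (3727)² = 5.265 × 10⁷ MeV², so pc = 7256 MeV.
λ = hc/(pc) = 1240 MeV·fm / 7256 MeV = 0.171 fm.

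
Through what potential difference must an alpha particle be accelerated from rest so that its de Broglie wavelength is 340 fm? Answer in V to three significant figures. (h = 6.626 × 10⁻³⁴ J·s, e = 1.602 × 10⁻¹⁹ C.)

V = 892 V

p = h/λ = 6.626 × 10⁻³⁴ / 3.400 × 10⁻¹³ = 1.949 × 10⁻²¹ kg·m/s.
KE = p²/(2m) = 2.858 × 10⁻¹⁶ J.
V = KE/2e = 2.858 × 10⁻¹⁶ / (2 × 1.602 × 10⁻¹⁹) = 892 V.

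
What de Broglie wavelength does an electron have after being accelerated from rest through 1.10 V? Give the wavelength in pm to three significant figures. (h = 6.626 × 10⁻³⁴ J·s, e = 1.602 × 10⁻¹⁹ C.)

λ = 1170 pm

KE = eV = 1.602 × 10⁻¹⁹ × 1.100 = 1.762 × 10⁻¹⁹ J.
p = √(2mKE) = √(2 × 9.109 × 10⁻³¹ × 1.762 × 10⁻¹⁹) = 5.666 × 10⁻²⁵ kg·m/s.
λ = h/p = 6.626 × 10⁻³⁴ / 5.666 × 10⁻²⁵ = 1.17 × 10⁻⁹ m = 1170 pm.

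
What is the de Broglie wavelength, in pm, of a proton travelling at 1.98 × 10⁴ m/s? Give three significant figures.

λ = 20.0 pm

p = mv = 1.673 × 10⁻²⁷ × 1.98 × 10⁴ = 3.313 × 10⁻²³ kg·m/s.
λ = h/p = 6.626 × 10⁻³⁴ / 3.313 × 10⁻²³ = 2.00 × 10⁻¹¹ m = 20.0 pm.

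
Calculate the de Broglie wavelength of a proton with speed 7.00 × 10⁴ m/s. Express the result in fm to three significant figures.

p = mv = 1.673 × 10⁻²⁷ × 7.00 × 10⁴ = 1.171 × 10⁻²² kg·m/s.
λ = h/p = 6.626 × 10⁻³⁴ / 1.171 × 10⁻²² = 5.66 × 10⁻¹² m = 5660 fm.

λ = 5660 fm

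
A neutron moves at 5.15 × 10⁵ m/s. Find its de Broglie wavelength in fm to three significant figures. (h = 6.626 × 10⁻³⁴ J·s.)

p = mv = 1.675 × 10⁻²⁷ × 5.15 × 10⁵ = 8.626 × 10⁻²² kg·m/s.
λ = h/p = 6.626 × 10⁻³⁴ / 8.626 × 10⁻²² = 7.68 × 10⁻¹³ m = 768 fm.

λ = 768 fm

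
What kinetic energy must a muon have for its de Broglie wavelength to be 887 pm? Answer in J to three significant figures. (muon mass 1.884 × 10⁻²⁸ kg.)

KE = 1.48 × 10⁻²¹ J

p = h/λ = 6.626 × 10⁻³⁴ / 8.870 × 10⁻¹⁰ = 7.470 × 10⁻²⁵ kg·m/s.
KE = p²/(2m) = (7.470 × 10⁻²⁵)² / (2 × 1.884 × 10⁻²⁸) = 1.481 × 10⁻²¹ J = 1.48 × 10⁻²¹ J.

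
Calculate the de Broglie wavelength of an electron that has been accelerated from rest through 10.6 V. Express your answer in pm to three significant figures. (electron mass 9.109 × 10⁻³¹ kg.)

KE = eV = 1.602 × 10⁻¹⁹ × 10.60 = 1.698 × 10⁻¹⁸ J.
p = √(2mKE) = √(2 × 9.109 × 10⁻³¹ × 1.698 × 10⁻¹⁸) = 1.759 × 10⁻²⁴ kg·m/s.
λ = h/p = 6.626 × 10⁻³⁴ / 1.759 × 10⁻²⁴ = 3.77 × 10⁻¹⁰ m = 377 pm.

λ = 377 pm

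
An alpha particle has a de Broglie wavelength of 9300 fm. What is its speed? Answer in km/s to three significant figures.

p = h/λ = 6.626 × 10⁻³⁴ / 9.300 × 10⁻¹² = 7.125 × 10⁻²³ kg·m/s.
v = p/m = 7.125 × 10⁻²³ / 6.645 × 10⁻²⁷ = 1.07 × 10⁴ m/s = 10.7 km/s.

v = 10.7 km/s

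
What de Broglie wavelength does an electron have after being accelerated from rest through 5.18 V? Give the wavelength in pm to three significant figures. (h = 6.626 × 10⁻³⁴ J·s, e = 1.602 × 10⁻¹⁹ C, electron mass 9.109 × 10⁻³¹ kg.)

λ = 539 pm

KE = eV = 1.602 × 10⁻¹⁹ × 5.180 = 8.298 × 10⁻¹⁹ J.
p = √(2mKE) = √(2 × 9.109 × 10⁻³¹ × 8.298 × 10⁻¹⁹) = 1.230 × 10⁻²⁴ kg·m/s.
λ = h/p = 6.626 × 10⁻³⁴ / 1.230 × 10⁻²⁴ = 5.39 × 10⁻¹⁰ m = 539 pm.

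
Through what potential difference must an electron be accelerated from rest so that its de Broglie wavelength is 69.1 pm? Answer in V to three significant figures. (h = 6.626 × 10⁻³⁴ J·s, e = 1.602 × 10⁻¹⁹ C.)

V = 315 V

p = h/λ = 6.626 × 10⁻³⁴ / 6.910 × 10⁻¹¹ = 9.589 × 10⁻²⁴ kg·m/s.
KE = p²/(2m) = 5.047 × 10⁻¹⁷ J.
V = KE/e = 5.047 × 10⁻¹⁷ / (1.602 × 10⁻¹⁹) = 315 V.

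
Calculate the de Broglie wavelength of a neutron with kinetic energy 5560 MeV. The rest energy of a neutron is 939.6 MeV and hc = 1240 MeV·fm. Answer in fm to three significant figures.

Total energy E = KE + m₀c² = 5560 + 939.6 = 6499.6 MeV.
(pc)² = E² − (m₀c²)² = (6499.6)² − (939.6)² = 4.136 × 10⁷ MeV², so pc = 6431 MeV.
λ = hc/(pc) = 1240 MeV·fm / 6431 MeV = 0.193 fm.

λ = 0.193 fm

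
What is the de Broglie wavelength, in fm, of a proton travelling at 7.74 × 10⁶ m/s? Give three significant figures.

p = mv = 1.673 × 10⁻²⁷ × 7.74 × 10⁶ = 1.295 × 10⁻²⁰ kg·m/s.
λ = h/p = 6.626 × 10⁻³⁴ / 1.295 × 10⁻²⁰ = 5.12 × 10⁻¹⁴ m = 51.2 fm.

λ = 51.2 fm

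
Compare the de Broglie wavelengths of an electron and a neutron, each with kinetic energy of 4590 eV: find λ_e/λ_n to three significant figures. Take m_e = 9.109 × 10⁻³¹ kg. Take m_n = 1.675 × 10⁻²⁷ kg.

λ_e/λ_n = 42.9

At fixed KE, p = √(2mKE) so λ = h/p ∝ 1/√m.
λ_e/λ_n = √(m_n/m_e) = √(1.675 × 10⁻²⁷/9.109 × 10⁻³¹) = √(1839) = 42.9.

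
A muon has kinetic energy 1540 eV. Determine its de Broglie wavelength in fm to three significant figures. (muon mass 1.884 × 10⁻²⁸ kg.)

λ = 2170 fm

KE = 1540 eV = 2.467 × 10⁻¹⁶ J.
p = √(2mKE) = √(2 × 1.884 × 10⁻²⁸ × 2.467 × 10⁻¹⁶) = 3.049 × 10⁻²² kg·m/s.
λ = h/p = 6.626 × 10⁻³⁴ / 3.049 × 10⁻²² = 2.17 × 10⁻¹² m = 2170 fm.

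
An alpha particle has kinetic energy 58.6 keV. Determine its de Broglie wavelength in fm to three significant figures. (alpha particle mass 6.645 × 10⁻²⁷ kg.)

KE = 58.6 keV = 9.388 × 10⁻¹⁵ J.
p = √(2mKE) = √(2 × 6.645 × 10⁻²⁷ × 9.388 × 10⁻¹⁵) = 1.117 × 10⁻²⁰ kg·m/s.
λ = h/p = 6.626 × 10⁻³⁴ / 1.117 × 10⁻²⁰ = 5.93 × 10⁻¹⁴ m = 59.3 fm.

λ = 59.3 fm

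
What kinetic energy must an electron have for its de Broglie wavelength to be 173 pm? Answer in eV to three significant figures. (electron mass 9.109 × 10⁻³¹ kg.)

p = h/λ = 6.626 × 10⁻³⁴ / 1.730 × 10⁻¹⁰ = 3.830 × 10⁻²⁴ kg·m/s.
KE = p²/(2m) = (3.830 × 10⁻²⁴)² / (2 × 9.109 × 10⁻³¹) = 8.052 × 10⁻¹⁸ J = 50.3 eV.

KE = 50.3 eV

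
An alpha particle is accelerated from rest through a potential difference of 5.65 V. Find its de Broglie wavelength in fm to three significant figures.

λ = 4270 fm

KE = 2eV = 2 × 1.602 × 10⁻¹⁹ × 5.650 = 1.810 × 10⁻¹⁸ J.
p = √(2mKE) = √(2 × 6.645 × 10⁻²⁷ × 1.810 × 10⁻¹⁸) = 1.551 × 10⁻²² kg·m/s.
λ = h/p = 6.626 × 10⁻³⁴ / 1.551 × 10⁻²² = 4.27 × 10⁻¹² m = 4270 fm.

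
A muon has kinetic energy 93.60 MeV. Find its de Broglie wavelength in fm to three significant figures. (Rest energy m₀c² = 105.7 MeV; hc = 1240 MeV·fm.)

λ = 7.34 fm

Total energy E = KE + m₀c² = 93.60 + 105.7 = 199.30 MeV.
(pc)² = E² − (m₀c²)² = (199.30)² − (105.7)² = 2.855 × 10⁴ MeV², so pc = 169.0 MeV.
λ = hc/(pc) = 1240 MeV·fm / 169.0 MeV = 7.34 fm.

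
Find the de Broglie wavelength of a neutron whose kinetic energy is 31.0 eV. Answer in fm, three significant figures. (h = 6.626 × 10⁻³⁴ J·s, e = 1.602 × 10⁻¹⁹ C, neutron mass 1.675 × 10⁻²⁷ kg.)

λ = 5140 fm

KE = 31.0 eV = 4.966 × 10⁻¹⁸ J.
p = √(2mKE) = √(2 × 1.675 × 10⁻²⁷ × 4.966 × 10⁻¹⁸) = 1.290 × 10⁻²² kg·m/s.
λ = h/p = 6.626 × 10⁻³⁴ / 1.290 × 10⁻²² = 5.14 × 10⁻¹² m = 5140 fm.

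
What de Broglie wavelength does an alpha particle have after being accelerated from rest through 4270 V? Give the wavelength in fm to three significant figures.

KE = 2eV = 2 × 1.602 × 10⁻¹⁹ × 4270 = 1.368 × 10⁻¹⁵ J.
p = √(2mKE) = √(2 × 6.645 × 10⁻²⁷ × 1.368 × 10⁻¹⁵) = 4.264 × 10⁻²¹ kg·m/s.
λ = h/p = 6.626 × 10⁻³⁴ / 4.264 × 10⁻²¹ = 1.55 × 10⁻¹³ m = 155 fm.

λ = 155 fm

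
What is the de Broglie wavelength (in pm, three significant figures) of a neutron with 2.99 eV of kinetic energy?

λ = 16.5 pm

KE = 2.99 eV = 4.790 × 10⁻¹⁹ J.
p = √(2mKE) = √(2 × 1.675 × 10⁻²⁷ × 4.790 × 10⁻¹⁹) = 4.006 × 10⁻²³ kg·m/s.
λ = h/p = 6.626 × 10⁻³⁴ / 4.006 × 10⁻²³ = 1.65 × 10⁻¹¹ m = 16.5 pm.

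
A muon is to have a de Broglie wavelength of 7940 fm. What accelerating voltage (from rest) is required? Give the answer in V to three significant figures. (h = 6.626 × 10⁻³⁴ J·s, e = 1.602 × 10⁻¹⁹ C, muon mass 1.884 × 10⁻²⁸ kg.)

V = 115 V

p = h/λ = 6.626 × 10⁻³⁴ / 7.940 × 10⁻¹² = 8.345 × 10⁻²³ kg·m/s.
KE = p²/(2m) = 1.848 × 10⁻¹⁷ J.
V = KE/e = 1.848 × 10⁻¹⁷ / (1.602 × 10⁻¹⁹) = 115 V.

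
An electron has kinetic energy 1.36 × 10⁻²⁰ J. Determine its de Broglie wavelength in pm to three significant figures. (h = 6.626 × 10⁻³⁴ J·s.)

p = √(2mKE) = √(2 × 9.109 × 10⁻³¹ × 1.360 × 10⁻²⁰) = 1.574 × 10⁻²⁵ kg·m/s.
λ = h/p = 6.626 × 10⁻³⁴ / 1.574 × 10⁻²⁵ = 4.21 × 10⁻⁹ m = 4210 pm.

λ = 4210 pm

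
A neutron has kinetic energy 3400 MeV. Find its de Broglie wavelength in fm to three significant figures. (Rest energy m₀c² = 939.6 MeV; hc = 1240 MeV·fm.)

Total energy E = KE + m₀c² = 3400 + 939.6 = 4339.6 MeV.
(pc)² = E² − (m₀c²)² = (4339.6)² − (939.6)² = 1.795 × 10⁷ MeV², so pc = 4237 MeV.
λ = hc/(pc) = 1240 MeV·fm / 4237 MeV = 0.293 fm.

λ = 0.293 fm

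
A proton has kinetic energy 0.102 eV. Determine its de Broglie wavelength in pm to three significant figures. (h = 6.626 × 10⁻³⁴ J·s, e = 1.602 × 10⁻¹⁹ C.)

λ = 89.6 pm

KE = 0.102 eV = 1.634 × 10⁻²⁰ J.
p = √(2mKE) = √(2 × 1.673 × 10⁻²⁷ × 1.634 × 10⁻²⁰) = 7.394 × 10⁻²⁴ kg·m/s.
λ = h/p = 6.626 × 10⁻³⁴ / 7.394 × 10⁻²⁴ = 8.96 × 10⁻¹¹ m = 89.6 pm.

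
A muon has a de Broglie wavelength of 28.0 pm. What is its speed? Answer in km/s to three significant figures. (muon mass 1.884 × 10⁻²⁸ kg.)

v = 126 km/s

p = h/λ = 6.626 × 10⁻³⁴ / 2.800 × 10⁻¹¹ = 2.366 × 10⁻²³ kg·m/s.
v = p/m = 2.366 × 10⁻²³ / 1.884 × 10⁻²⁸ = 1.26 × 10⁵ m/s = 126 km/s.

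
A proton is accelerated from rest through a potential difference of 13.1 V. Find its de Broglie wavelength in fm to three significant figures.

λ = 7910 fm

KE = eV = 1.602 × 10⁻¹⁹ × 13.10 = 2.099 × 10⁻¹⁸ J.
p = √(2mKE) = √(2 × 1.673 × 10⁻²⁷ × 2.099 × 10⁻¹⁸) = 8.380 × 10⁻²³ kg·m/s.
λ = h/p = 6.626 × 10⁻³⁴ / 8.380 × 10⁻²³ = 7.91 × 10⁻¹² m = 7910 fm.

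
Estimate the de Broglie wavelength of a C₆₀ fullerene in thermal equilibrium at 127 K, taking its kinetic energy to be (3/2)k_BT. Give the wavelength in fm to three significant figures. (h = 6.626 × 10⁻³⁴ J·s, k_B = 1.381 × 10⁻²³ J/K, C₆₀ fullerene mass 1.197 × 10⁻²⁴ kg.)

λ = 8350 fm

KE = (3/2)k_BT = 1.5 × 1.381 × 10⁻²³ × 127 = 2.631 × 10⁻²¹ J.
p = √(2mKE) = √(2 × 1.197 × 10⁻²⁴ × 2.631 × 10⁻²¹) = 7.936 × 10⁻²³ kg·m/s.
λ = h/p = 8.35 × 10⁻¹² m = 8350 fm.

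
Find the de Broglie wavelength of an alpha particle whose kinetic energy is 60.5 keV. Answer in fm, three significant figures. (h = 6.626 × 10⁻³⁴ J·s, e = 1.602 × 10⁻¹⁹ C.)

λ = 58.4 fm

KE = 60.5 keV = 9.692 × 10⁻¹⁵ J.
p = √(2mKE) = √(2 × 6.645 × 10⁻²⁷ × 9.692 × 10⁻¹⁵) = 1.135 × 10⁻²⁰ kg·m/s.
λ = h/p = 6.626 × 10⁻³⁴ / 1.135 × 10⁻²⁰ = 5.84 × 10⁻¹⁴ m = 58.4 fm.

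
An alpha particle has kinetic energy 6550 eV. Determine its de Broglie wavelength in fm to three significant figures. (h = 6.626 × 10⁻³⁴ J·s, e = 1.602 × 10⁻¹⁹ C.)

KE = 6550 eV = 1.049 × 10⁻¹⁵ J.
p = √(2mKE) = √(2 × 6.645 × 10⁻²⁷ × 1.049 × 10⁻¹⁵) = 3.734 × 10⁻²¹ kg·m/s.
λ = h/p = 6.626 × 10⁻³⁴ / 3.734 × 10⁻²¹ = 1.77 × 10⁻¹³ m = 177 fm.

λ = 177 fm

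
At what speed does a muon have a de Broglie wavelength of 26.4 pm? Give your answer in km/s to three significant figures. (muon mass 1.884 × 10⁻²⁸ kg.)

v = 133 km/s

p = h/λ = 6.626 × 10⁻³⁴ / 2.640 × 10⁻¹¹ = 2.510 × 10⁻²³ kg·m/s.
v = p/m = 2.510 × 10⁻²³ / 1.884 × 10⁻²⁸ = 1.33 × 10⁵ m/s = 133 km/s.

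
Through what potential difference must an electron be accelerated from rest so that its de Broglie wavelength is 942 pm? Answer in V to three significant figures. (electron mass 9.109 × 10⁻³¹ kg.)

p = h/λ = 6.626 × 10⁻³⁴ / 9.420 × 10⁻¹⁰ = 7.034 × 10⁻²⁵ kg·m/s.
KE = p²/(2m) = 2.716 × 10⁻¹⁹ J.
V = KE/e = 2.716 × 10⁻¹⁹ / (1.602 × 10⁻¹⁹) = 1.70 V.

V = 1.70 V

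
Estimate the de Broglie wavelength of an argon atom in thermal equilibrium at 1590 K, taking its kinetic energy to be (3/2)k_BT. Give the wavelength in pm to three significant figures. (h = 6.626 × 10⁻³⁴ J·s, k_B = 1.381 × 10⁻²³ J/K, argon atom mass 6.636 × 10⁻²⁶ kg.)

λ = 10.0 pm

KE = (3/2)k_BT = 1.5 × 1.381 × 10⁻²³ × 1590 = 3.294 × 10⁻²⁰ J.
p = √(2mKE) = √(2 × 6.636 × 10⁻²⁶ × 3.294 × 10⁻²⁰) = 6.612 × 10⁻²³ kg·m/s.
λ = h/p = 1.00 × 10⁻¹¹ m = 10.0 pm.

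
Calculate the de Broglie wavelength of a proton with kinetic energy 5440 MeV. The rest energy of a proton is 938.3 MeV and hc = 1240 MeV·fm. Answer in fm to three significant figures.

Total energy E = KE + m₀c² = 5440 + 938.3 = 6378.3 MeV.
(pc)² = E² − (m₀c²)² = (6378.3)² − (938.3)² = 3.980 × 10⁷ MeV², so pc = 6309 MeV.
λ = hc/(pc) = 1240 MeV·fm / 6309 MeV = 0.197 fm.

λ = 0.197 fm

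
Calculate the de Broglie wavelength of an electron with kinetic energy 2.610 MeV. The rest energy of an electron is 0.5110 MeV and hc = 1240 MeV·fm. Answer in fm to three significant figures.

Total energy E = KE + m₀c² = 2.610 + 0.5110 = 3.1210 MeV.
(pc)² = E² − (m₀c²)² = (3.1210)² − (0.5110)² = 9.480 MeV², so pc = 3.079 MeV.
λ = hc/(pc) = 1240 MeV·fm / 3.079 MeV = 403 fm.

λ = 403 fm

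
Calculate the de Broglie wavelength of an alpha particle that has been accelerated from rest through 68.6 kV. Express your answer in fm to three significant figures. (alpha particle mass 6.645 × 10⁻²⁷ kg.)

λ = 38.8 fm

KE = 2eV = 2 × 1.602 × 10⁻¹⁹ × 6.860 × 10⁴ = 2.198 × 10⁻¹⁴ J.
p = √(2mKE) = √(2 × 6.645 × 10⁻²⁷ × 2.198 × 10⁻¹⁴) = 1.709 × 10⁻²⁰ kg·m/s.
λ = h/p = 6.626 × 10⁻³⁴ / 1.709 × 10⁻²⁰ = 3.88 × 10⁻¹⁴ m = 38.8 fm.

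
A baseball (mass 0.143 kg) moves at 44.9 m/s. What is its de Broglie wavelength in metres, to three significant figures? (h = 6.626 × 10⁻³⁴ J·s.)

p = mv = 0.143 × 44.9 = 6.421 kg·m/s.
λ = h/p = 6.626 × 10⁻³⁴ / 6.421 = 1.03 × 10⁻³⁴ m.

λ = 1.03 × 10⁻³⁴ m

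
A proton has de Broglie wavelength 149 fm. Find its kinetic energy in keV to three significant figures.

p = h/λ = 6.626 × 10⁻³⁴ / 1.490 × 10⁻¹³ = 4.447 × 10⁻²¹ kg·m/s.
KE = p²/(2m) = (4.447 × 10⁻²¹)² / (2 × 1.673 × 10⁻²⁷) = 5.910 × 10⁻¹⁵ J = 36.9 keV.

KE = 36.9 keV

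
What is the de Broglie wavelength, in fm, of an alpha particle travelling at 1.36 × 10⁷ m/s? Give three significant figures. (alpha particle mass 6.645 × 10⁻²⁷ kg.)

λ = 7.33 fm

p = mv = 6.645 × 10⁻²⁷ × 1.36 × 10⁷ = 9.037 × 10⁻²⁰ kg·m/s.
λ = h/p = 6.626 × 10⁻³⁴ / 9.037 × 10⁻²⁰ = 7.33 × 10⁻¹⁵ m = 7.33 fm.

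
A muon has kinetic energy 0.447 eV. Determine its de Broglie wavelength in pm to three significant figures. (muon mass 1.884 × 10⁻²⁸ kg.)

KE = 0.447 eV = 7.161 × 10⁻²⁰ J.
p = √(2mKE) = √(2 × 1.884 × 10⁻²⁸ × 7.161 × 10⁻²⁰) = 5.194 × 10⁻²⁴ kg·m/s.
λ = h/p = 6.626 × 10⁻³⁴ / 5.194 × 10⁻²⁴ = 1.28 × 10⁻¹⁰ m = 128 pm.

λ = 128 pm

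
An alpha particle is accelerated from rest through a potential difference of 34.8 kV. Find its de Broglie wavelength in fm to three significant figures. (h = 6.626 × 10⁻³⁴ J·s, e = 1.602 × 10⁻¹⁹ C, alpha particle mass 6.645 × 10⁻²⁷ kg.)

KE = 2eV = 2 × 1.602 × 10⁻¹⁹ × 3.480 × 10⁴ = 1.115 × 10⁻¹⁴ J.
p = √(2mKE) = √(2 × 6.645 × 10⁻²⁷ × 1.115 × 10⁻¹⁴) = 1.217 × 10⁻²⁰ kg·m/s.
λ = h/p = 6.626 × 10⁻³⁴ / 1.217 × 10⁻²⁰ = 5.44 × 10⁻¹⁴ m = 54.4 fm.

λ = 54.4 fm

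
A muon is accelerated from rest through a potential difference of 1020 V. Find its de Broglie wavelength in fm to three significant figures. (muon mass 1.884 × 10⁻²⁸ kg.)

KE = eV = 1.602 × 10⁻¹⁹ × 1020 = 1.634 × 10⁻¹⁶ J.
p = √(2mKE) = √(2 × 1.884 × 10⁻²⁸ × 1.634 × 10⁻¹⁶) = 2.481 × 10⁻²² kg·m/s.
λ = h/p = 6.626 × 10⁻³⁴ / 2.481 × 10⁻²² = 2.67 × 10⁻¹² m = 2670 fm.

λ = 2670 fm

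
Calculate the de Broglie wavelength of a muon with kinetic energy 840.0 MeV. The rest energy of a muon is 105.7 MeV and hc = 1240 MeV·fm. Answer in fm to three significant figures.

λ = 1.32 fm

Total energy E = KE + m₀c² = 840.0 + 105.7 = 945.7 MeV.
(pc)² = E² − (m₀c²)² = (945.7)² − (105.7)² = 8.832 × 10⁵ MeV², so pc = 939.8 MeV.
λ = hc/(pc) = 1240 MeV·fm / 939.8 MeV = 1.32 fm.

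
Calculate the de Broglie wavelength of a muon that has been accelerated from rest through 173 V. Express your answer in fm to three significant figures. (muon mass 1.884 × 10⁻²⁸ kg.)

KE = eV = 1.602 × 10⁻¹⁹ × 173.0 = 2.771 × 10⁻¹⁷ J.
p = √(2mKE) = √(2 × 1.884 × 10⁻²⁸ × 2.771 × 10⁻¹⁷) = 1.022 × 10⁻²² kg·m/s.
λ = h/p = 6.626 × 10⁻³⁴ / 1.022 × 10⁻²² = 6.48 × 10⁻¹² m = 6480 fm.

λ = 6480 fm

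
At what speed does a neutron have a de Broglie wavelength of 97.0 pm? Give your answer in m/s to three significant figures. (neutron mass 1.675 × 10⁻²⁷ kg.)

p = h/λ = 6.626 × 10⁻³⁴ / 9.700 × 10⁻¹¹ = 6.831 × 10⁻²⁴ kg·m/s.
v = p/m = 6.831 × 10⁻²⁴ / 1.675 × 10⁻²⁷ = 4.08 × 10³ m/s = 4080 m/s.

v = 4080 m/s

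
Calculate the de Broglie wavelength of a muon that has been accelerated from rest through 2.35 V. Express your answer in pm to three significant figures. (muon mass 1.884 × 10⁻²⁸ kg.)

λ = 55.6 pm

KE = eV = 1.602 × 10⁻¹⁹ × 2.350 = 3.765 × 10⁻¹⁹ J.
p = √(2mKE) = √(2 × 1.884 × 10⁻²⁸ × 3.765 × 10⁻¹⁹) = 1.191 × 10⁻²³ kg·m/s.
λ = h/p = 6.626 × 10⁻³⁴ / 1.191 × 10⁻²³ = 5.56 × 10⁻¹¹ m = 55.6 pm.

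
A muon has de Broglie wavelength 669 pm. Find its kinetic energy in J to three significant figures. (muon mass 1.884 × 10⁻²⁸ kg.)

p = h/λ = 6.626 × 10⁻³⁴ / 6.690 × 10⁻¹⁰ = 9.904 × 10⁻²⁵ kg·m/s.
KE = p²/(2m) = (9.904 × 10⁻²⁵)² / (2 × 1.884 × 10⁻²⁸) = 2.603 × 10⁻²¹ J = 2.60 × 10⁻²¹ J.

KE = 2.60 × 10⁻²¹ J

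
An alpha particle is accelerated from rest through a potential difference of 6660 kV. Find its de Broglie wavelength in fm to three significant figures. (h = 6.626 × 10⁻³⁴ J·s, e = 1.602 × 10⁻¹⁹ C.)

KE = 2eV = 2 × 1.602 × 10⁻¹⁹ × 6.660 × 10⁶ = 2.134 × 10⁻¹² J.
p = √(2mKE) = √(2 × 6.645 × 10⁻²⁷ × 2.134 × 10⁻¹²) = 1.684 × 10⁻¹⁹ kg·m/s.
λ = h/p = 6.626 × 10⁻³⁴ / 1.684 × 10⁻¹⁹ = 3.93 × 10⁻¹⁵ m = 3.93 fm.

λ = 3.93 fm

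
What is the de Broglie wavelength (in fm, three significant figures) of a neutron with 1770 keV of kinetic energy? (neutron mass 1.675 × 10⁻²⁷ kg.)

λ = 21.5 fm

KE = 1770 keV = 2.836 × 10⁻¹³ J.
p = √(2mKE) = √(2 × 1.675 × 10⁻²⁷ × 2.836 × 10⁻¹³) = 3.082 × 10⁻²⁰ kg·m/s.
λ = h/p = 6.626 × 10⁻³⁴ / 3.082 × 10⁻²⁰ = 2.15 × 10⁻¹⁴ m = 21.5 fm.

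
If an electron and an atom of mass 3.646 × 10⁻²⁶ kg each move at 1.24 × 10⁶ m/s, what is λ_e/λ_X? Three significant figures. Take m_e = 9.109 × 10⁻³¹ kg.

At fixed v, p = mv so λ = h/(mv) ∝ 1/m.
λ_e/λ_X = m_X/m_e = 3.646 × 10⁻²⁶/9.109 × 10⁻³¹ = 4.00 × 10⁴.

λ_e/λ_X = 4.00 × 10⁴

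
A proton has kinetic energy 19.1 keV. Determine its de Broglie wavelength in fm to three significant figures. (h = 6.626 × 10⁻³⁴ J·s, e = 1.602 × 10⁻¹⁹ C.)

λ = 207 fm

KE = 19.1 keV = 3.060 × 10⁻¹⁵ J.
p = √(2mKE) = √(2 × 1.673 × 10⁻²⁷ × 3.060 × 10⁻¹⁵) = 3.200 × 10⁻²¹ kg·m/s.
λ = h/p = 6.626 × 10⁻³⁴ / 3.200 × 10⁻²¹ = 2.07 × 10⁻¹³ m = 207 fm.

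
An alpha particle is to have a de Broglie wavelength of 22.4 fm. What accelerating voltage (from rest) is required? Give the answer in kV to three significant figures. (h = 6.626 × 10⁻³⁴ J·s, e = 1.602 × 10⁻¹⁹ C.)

V = 205 kV

p = h/λ = 6.626 × 10⁻³⁴ / 2.240 × 10⁻¹⁴ = 2.958 × 10⁻²⁰ kg·m/s.
KE = p²/(2m) = 6.584 × 10⁻¹⁴ J.
V = KE/2e = 6.584 × 10⁻¹⁴ / (2 × 1.602 × 10⁻¹⁹) = 205 kV.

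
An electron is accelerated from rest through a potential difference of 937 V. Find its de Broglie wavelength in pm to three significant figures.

λ = 40.1 pm

KE = eV = 1.602 × 10⁻¹⁹ × 937.0 = 1.501 × 10⁻¹⁶ J.
p = √(2mKE) = √(2 × 9.109 × 10⁻³¹ × 1.501 × 10⁻¹⁶) = 1.654 × 10⁻²³ kg·m/s.
λ = h/p = 6.626 × 10⁻³⁴ / 1.654 × 10⁻²³ = 4.01 × 10⁻¹¹ m = 40.1 pm.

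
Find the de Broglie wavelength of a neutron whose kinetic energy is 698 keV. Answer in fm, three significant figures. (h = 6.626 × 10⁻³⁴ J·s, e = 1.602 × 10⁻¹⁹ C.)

λ = 34.2 fm

KE = 698 keV = 1.118 × 10⁻¹³ J.
p = √(2mKE) = √(2 × 1.675 × 10⁻²⁷ × 1.118 × 10⁻¹³) = 1.935 × 10⁻²⁰ kg·m/s.
λ = h/p = 6.626 × 10⁻³⁴ / 1.935 × 10⁻²⁰ = 3.42 × 10⁻¹⁴ m = 34.2 fm.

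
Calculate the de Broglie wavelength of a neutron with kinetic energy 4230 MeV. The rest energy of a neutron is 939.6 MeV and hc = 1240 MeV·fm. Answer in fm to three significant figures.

λ = 0.244 fm

Total energy E = KE + m₀c² = 4230 + 939.6 = 5169.6 MeV.
(pc)² = E² − (m₀c²)² = (5169.6)² − (939.6)² = 2.584 × 10⁷ MeV², so pc = 5083 MeV.
λ = hc/(pc) = 1240 MeV·fm / 5083 MeV = 0.244 fm.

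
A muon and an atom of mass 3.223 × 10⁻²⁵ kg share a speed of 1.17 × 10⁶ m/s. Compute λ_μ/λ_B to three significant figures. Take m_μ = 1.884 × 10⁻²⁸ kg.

At fixed v, p = mv so λ = h/(mv) ∝ 1/m.
λ_μ/λ_B = m_B/m_μ = 3.223 × 10⁻²⁵/1.884 × 10⁻²⁸ = 1710.

λ_μ/λ_B = 1710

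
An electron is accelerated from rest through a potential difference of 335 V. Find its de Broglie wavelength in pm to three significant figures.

λ = 67.0 pm

KE = eV = 1.602 × 10⁻¹⁹ × 335.0 = 5.367 × 10⁻¹⁷ J.
p = √(2mKE) = √(2 × 9.109 × 10⁻³¹ × 5.367 × 10⁻¹⁷) = 9.888 × 10⁻²⁴ kg·m/s.
λ = h/p = 6.626 × 10⁻³⁴ / 9.888 × 10⁻²⁴ = 6.70 × 10⁻¹¹ m = 67.0 pm.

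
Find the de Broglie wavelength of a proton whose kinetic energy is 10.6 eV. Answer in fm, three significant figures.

λ = 8790 fm

KE = 10.6 eV = 1.698 × 10⁻¹⁸ J.
p = √(2mKE) = √(2 × 1.673 × 10⁻²⁷ × 1.698 × 10⁻¹⁸) = 7.538 × 10⁻²³ kg·m/s.
λ = h/p = 6.626 × 10⁻³⁴ / 7.538 × 10⁻²³ = 8.79 × 10⁻¹² m = 8790 fm.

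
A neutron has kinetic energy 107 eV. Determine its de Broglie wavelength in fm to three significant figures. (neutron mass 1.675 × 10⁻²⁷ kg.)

λ = 2770 fm

KE = 107 eV = 1.714 × 10⁻¹⁷ J.
p = √(2mKE) = √(2 × 1.675 × 10⁻²⁷ × 1.714 × 10⁻¹⁷) = 2.396 × 10⁻²² kg·m/s.
λ = h/p = 6.626 × 10⁻³⁴ / 2.396 × 10⁻²² = 2.77 × 10⁻¹² m = 2770 fm.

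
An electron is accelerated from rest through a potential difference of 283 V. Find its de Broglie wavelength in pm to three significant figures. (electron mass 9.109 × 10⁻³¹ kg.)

λ = 72.9 pm

KE = eV = 1.602 × 10⁻¹⁹ × 283.0 = 4.534 × 10⁻¹⁷ J.
p = √(2mKE) = √(2 × 9.109 × 10⁻³¹ × 4.534 × 10⁻¹⁷) = 9.088 × 10⁻²⁴ kg·m/s.
λ = h/p = 6.626 × 10⁻³⁴ / 9.088 × 10⁻²⁴ = 7.29 × 10⁻¹¹ m = 72.9 pm.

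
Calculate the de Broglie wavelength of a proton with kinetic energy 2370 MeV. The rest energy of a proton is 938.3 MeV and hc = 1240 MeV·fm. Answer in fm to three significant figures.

Total energy E = KE + m₀c² = 2370 + 938.3 = 3308.3 MeV.
(pc)² = E² − (m₀c²)² = (3308.3)² − (938.3)² = 1.006 × 10⁷ MeV², so pc = 3172 MeV.
λ = hc/(pc) = 1240 MeV·fm / 3172 MeV = 0.391 fm.

λ = 0.391 fm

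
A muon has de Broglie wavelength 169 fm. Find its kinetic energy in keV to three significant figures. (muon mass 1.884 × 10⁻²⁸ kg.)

KE = 255 keV

p = h/λ = 6.626 × 10⁻³⁴ / 1.690 × 10⁻¹³ = 3.921 × 10⁻²¹ kg·m/s.
KE = p²/(2m) = (3.921 × 10⁻²¹)² / (2 × 1.884 × 10⁻²⁸) = 4.080 × 10⁻¹⁴ J = 255 keV.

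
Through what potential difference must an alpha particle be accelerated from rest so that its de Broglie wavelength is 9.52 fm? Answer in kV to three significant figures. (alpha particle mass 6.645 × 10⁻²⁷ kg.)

V = 1140 kV

p = h/λ = 6.626 × 10⁻³⁴ / 9.520 × 10⁻¹⁵ = 6.960 × 10⁻²⁰ kg·m/s.
KE = p²/(2m) = 3.645 × 10⁻¹³ J.
V = KE/2e = 3.645 × 10⁻¹³ / (2 × 1.602 × 10⁻¹⁹) = 1140 kV.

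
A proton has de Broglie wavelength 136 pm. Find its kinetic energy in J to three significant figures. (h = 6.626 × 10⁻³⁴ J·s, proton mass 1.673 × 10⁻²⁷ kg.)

p = h/λ = 6.626 × 10⁻³⁴ / 1.360 × 10⁻¹⁰ = 4.872 × 10⁻²⁴ kg·m/s.
KE = p²/(2m) = (4.872 × 10⁻²⁴)² / (2 × 1.673 × 10⁻²⁷) = 7.094 × 10⁻²¹ J = 7.09 × 10⁻²¹ J.

KE = 7.09 × 10⁻²¹ J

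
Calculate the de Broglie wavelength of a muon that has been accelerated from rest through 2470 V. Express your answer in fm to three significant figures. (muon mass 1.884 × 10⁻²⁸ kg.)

KE = eV = 1.602 × 10⁻¹⁹ × 2470 = 3.957 × 10⁻¹⁶ J.
p = √(2mKE) = √(2 × 1.884 × 10⁻²⁸ × 3.957 × 10⁻¹⁶) = 3.861 × 10⁻²² kg·m/s.
λ = h/p = 6.626 × 10⁻³⁴ / 3.861 × 10⁻²² = 1.72 × 10⁻¹² m = 1720 fm.

λ = 1720 fm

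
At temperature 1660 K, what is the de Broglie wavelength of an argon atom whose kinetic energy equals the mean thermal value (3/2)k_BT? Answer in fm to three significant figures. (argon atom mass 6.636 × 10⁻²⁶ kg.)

λ = 9810 fm

KE = (3/2)k_BT = 1.5 × 1.381 × 10⁻²³ × 1660 = 3.439 × 10⁻²⁰ J.
p = √(2mKE) = √(2 × 6.636 × 10⁻²⁶ × 3.439 × 10⁻²⁰) = 6.756 × 10⁻²³ kg·m/s.
λ = h/p = 9.81 × 10⁻¹² m = 9810 fm.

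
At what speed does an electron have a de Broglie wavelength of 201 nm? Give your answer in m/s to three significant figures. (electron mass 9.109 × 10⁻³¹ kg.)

v = 3620 m/s

p = h/λ = 6.626 × 10⁻³⁴ / 2.010 × 10⁻⁷ = 3.297 × 10⁻²⁷ kg·m/s.
v = p/m = 3.297 × 10⁻²⁷ / 9.109 × 10⁻³¹ = 3.62 × 10³ m/s = 3620 m/s.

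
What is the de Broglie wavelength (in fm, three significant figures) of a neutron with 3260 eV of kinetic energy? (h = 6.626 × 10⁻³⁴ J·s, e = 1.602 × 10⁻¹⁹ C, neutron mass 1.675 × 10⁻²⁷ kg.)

KE = 3260 eV = 5.223 × 10⁻¹⁶ J.
p = √(2mKE) = √(2 × 1.675 × 10⁻²⁷ × 5.223 × 10⁻¹⁶) = 1.323 × 10⁻²¹ kg·m/s.
λ = h/p = 6.626 × 10⁻³⁴ / 1.323 × 10⁻²¹ = 5.01 × 10⁻¹³ m = 501 fm.

λ = 501 fm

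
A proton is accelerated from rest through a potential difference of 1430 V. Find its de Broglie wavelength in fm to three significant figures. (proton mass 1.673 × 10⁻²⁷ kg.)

λ = 757 fm

KE = eV = 1.602 × 10⁻¹⁹ × 1430 = 2.291 × 10⁻¹⁶ J.
p = √(2mKE) = √(2 × 1.673 × 10⁻²⁷ × 2.291 × 10⁻¹⁶) = 8.755 × 10⁻²² kg·m/s.
λ = h/p = 6.626 × 10⁻³⁴ / 8.755 × 10⁻²² = 7.57 × 10⁻¹³ m = 757 fm.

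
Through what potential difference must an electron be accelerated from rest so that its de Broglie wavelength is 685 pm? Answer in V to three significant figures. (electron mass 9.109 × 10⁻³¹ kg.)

p = h/λ = 6.626 × 10⁻³⁴ / 6.850 × 10⁻¹⁰ = 9.673 × 10⁻²⁵ kg·m/s.
KE = p²/(2m) = 5.136 × 10⁻¹⁹ J.
V = KE/e = 5.136 × 10⁻¹⁹ / (1.602 × 10⁻¹⁹) = 3.21 V.

V = 3.21 V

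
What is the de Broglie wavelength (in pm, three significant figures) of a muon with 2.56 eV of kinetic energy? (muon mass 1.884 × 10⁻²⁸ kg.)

λ = 53.3 pm

KE = 2.56 eV = 4.101 × 10⁻¹⁹ J.
p = √(2mKE) = √(2 × 1.884 × 10⁻²⁸ × 4.101 × 10⁻¹⁹) = 1.243 × 10⁻²³ kg·m/s.
λ = h/p = 6.626 × 10⁻³⁴ / 1.243 × 10⁻²³ = 5.33 × 10⁻¹¹ m = 53.3 pm.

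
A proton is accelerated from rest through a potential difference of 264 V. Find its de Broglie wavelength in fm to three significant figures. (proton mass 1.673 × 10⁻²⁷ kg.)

KE = eV = 1.602 × 10⁻¹⁹ × 264.0 = 4.229 × 10⁻¹⁷ J.
p = √(2mKE) = √(2 × 1.673 × 10⁻²⁷ × 4.229 × 10⁻¹⁷) = 3.762 × 10⁻²² kg·m/s.
λ = h/p = 6.626 × 10⁻³⁴ / 3.762 × 10⁻²² = 1.76 × 10⁻¹² m = 1760 fm.

λ = 1760 fm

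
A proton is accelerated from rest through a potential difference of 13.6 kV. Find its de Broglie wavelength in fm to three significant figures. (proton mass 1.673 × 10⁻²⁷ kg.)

KE = eV = 1.602 × 10⁻¹⁹ × 1.360 × 10⁴ = 2.179 × 10⁻¹⁵ J.
p = √(2mKE) = √(2 × 1.673 × 10⁻²⁷ × 2.179 × 10⁻¹⁵) = 2.700 × 10⁻²¹ kg·m/s.
λ = h/p = 6.626 × 10⁻³⁴ / 2.700 × 10⁻²¹ = 2.45 × 10⁻¹³ m = 245 fm.

λ = 245 fm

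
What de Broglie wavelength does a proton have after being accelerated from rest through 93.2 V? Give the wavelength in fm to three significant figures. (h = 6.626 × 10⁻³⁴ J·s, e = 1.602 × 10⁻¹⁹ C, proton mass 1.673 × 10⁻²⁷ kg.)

KE = eV = 1.602 × 10⁻¹⁹ × 93.20 = 1.493 × 10⁻¹⁷ J.
p = √(2mKE) = √(2 × 1.673 × 10⁻²⁷ × 1.493 × 10⁻¹⁷) = 2.235 × 10⁻²² kg·m/s.
λ = h/p = 6.626 × 10⁻³⁴ / 2.235 × 10⁻²² = 2.96 × 10⁻¹² m = 2960 fm.

λ = 2960 fm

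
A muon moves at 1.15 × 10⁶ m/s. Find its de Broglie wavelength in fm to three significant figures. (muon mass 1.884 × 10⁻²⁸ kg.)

λ = 3060 fm

p = mv = 1.884 × 10⁻²⁸ × 1.15 × 10⁶ = 2.167 × 10⁻²² kg·m/s.
λ = h/p = 6.626 × 10⁻³⁴ / 2.167 × 10⁻²² = 3.06 × 10⁻¹² m = 3060 fm.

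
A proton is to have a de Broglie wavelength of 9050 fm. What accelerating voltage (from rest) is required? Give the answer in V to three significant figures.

V = 10.0 V

p = h/λ = 6.626 × 10⁻³⁴ / 9.050 × 10⁻¹² = 7.322 × 10⁻²³ kg·m/s.
KE = p²/(2m) = 1.602 × 10⁻¹⁸ J.
V = KE/e = 1.602 × 10⁻¹⁸ / (1.602 × 10⁻¹⁹) = 10.0 V.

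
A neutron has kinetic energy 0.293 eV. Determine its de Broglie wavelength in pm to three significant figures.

KE = 0.293 eV = 4.694 × 10⁻²⁰ J.
p = √(2mKE) = √(2 × 1.675 × 10⁻²⁷ × 4.694 × 10⁻²⁰) = 1.254 × 10⁻²³ kg·m/s.
λ = h/p = 6.626 × 10⁻³⁴ / 1.254 × 10⁻²³ = 5.28 × 10⁻¹¹ m = 52.8 pm.

λ = 52.8 pm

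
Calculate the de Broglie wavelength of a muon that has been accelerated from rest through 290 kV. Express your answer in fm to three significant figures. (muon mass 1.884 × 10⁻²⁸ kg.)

KE = eV = 1.602 × 10⁻¹⁹ × 2.900 × 10⁵ = 4.646 × 10⁻¹⁴ J.
p = √(2mKE) = √(2 × 1.884 × 10⁻²⁸ × 4.646 × 10⁻¹⁴) = 4.184 × 10⁻²¹ kg·m/s.
λ = h/p = 6.626 × 10⁻³⁴ / 4.184 × 10⁻²¹ = 1.58 × 10⁻¹³ m = 158 fm.

λ = 158 fm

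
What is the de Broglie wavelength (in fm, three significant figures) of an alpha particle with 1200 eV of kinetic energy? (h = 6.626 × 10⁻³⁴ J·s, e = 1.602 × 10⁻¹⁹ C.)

KE = 1200 eV = 1.922 × 10⁻¹⁶ J.
p = √(2mKE) = √(2 × 6.645 × 10⁻²⁷ × 1.922 × 10⁻¹⁶) = 1.598 × 10⁻²¹ kg·m/s.
λ = h/p = 6.626 × 10⁻³⁴ / 1.598 × 10⁻²¹ = 4.15 × 10⁻¹³ m = 415 fm.

λ = 415 fm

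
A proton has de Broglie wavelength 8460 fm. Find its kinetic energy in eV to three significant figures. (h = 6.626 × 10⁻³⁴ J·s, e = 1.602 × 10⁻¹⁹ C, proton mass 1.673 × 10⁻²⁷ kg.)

p = h/λ = 6.626 × 10⁻³⁴ / 8.460 × 10⁻¹² = 7.832 × 10⁻²³ kg·m/s.
KE = p²/(2m) = (7.832 × 10⁻²³)² / (2 × 1.673 × 10⁻²⁷) = 1.833 × 10⁻¹⁸ J = 11.4 eV.

KE = 11.4 eV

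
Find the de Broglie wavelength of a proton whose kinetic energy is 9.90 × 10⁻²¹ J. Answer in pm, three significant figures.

λ = 115 pm

p = √(2mKE) = √(2 × 1.673 × 10⁻²⁷ × 9.900 × 10⁻²¹) = 5.755 × 10⁻²⁴ kg·m/s.
λ = h/p = 6.626 × 10⁻³⁴ / 5.755 × 10⁻²⁴ = 1.15 × 10⁻¹⁰ m = 115 pm.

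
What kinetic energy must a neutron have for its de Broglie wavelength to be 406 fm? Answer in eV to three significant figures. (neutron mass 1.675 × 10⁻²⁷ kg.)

p = h/λ = 6.626 × 10⁻³⁴ / 4.060 × 10⁻¹³ = 1.632 × 10⁻²¹ kg·m/s.
KE = p²/(2m) = (1.632 × 10⁻²¹)² / (2 × 1.675 × 10⁻²⁷) = 7.951 × 10⁻¹⁶ J = 4960 eV.

KE = 4960 eV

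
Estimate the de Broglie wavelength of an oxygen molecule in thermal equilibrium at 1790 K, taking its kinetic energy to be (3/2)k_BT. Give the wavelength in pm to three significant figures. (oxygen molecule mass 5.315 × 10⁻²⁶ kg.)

KE = (3/2)k_BT = 1.5 × 1.381 × 10⁻²³ × 1790 = 3.708 × 10⁻²⁰ J.
p = √(2mKE) = √(2 × 5.315 × 10⁻²⁶ × 3.708 × 10⁻²⁰) = 6.278 × 10⁻²³ kg·m/s.
λ = h/p = 1.06 × 10⁻¹¹ m = 10.6 pm.

λ = 10.6 pm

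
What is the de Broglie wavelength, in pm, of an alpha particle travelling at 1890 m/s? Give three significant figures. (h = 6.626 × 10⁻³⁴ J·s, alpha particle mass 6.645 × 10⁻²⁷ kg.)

λ = 52.8 pm

p = mv = 6.645 × 10⁻²⁷ × 1890 = 1.256 × 10⁻²³ kg·m/s.
λ = h/p = 6.626 × 10⁻³⁴ / 1.256 × 10⁻²³ = 5.28 × 10⁻¹¹ m = 52.8 pm.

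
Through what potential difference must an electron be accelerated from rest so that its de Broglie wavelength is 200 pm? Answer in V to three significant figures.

V = 37.6 V

p = h/λ = 6.626 × 10⁻³⁴ / 2.000 × 10⁻¹⁰ = 3.313 × 10⁻²⁴ kg·m/s.
KE = p²/(2m) = 6.025 × 10⁻¹⁸ J.
V = KE/e = 6.025 × 10⁻¹⁸ / (1.602 × 10⁻¹⁹) = 37.6 V.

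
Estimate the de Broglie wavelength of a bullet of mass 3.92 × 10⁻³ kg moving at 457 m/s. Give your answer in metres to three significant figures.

λ = 3.70 × 10⁻³⁴ m

p = mv = 3.92 × 10⁻³ × 457 = 1.791 kg·m/s.
λ = h/p = 6.626 × 10⁻³⁴ / 1.791 = 3.70 × 10⁻³⁴ m.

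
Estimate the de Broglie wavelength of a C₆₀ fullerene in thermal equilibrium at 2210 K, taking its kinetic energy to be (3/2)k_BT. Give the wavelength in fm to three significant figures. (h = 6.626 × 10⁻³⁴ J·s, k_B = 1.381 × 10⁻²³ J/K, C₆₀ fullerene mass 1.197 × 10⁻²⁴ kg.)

λ = 2000 fm

KE = (3/2)k_BT = 1.5 × 1.381 × 10⁻²³ × 2210 = 4.578 × 10⁻²⁰ J.
p = √(2mKE) = √(2 × 1.197 × 10⁻²⁴ × 4.578 × 10⁻²⁰) = 3.311 × 10⁻²² kg·m/s.
λ = h/p = 2.00 × 10⁻¹² m = 2000 fm.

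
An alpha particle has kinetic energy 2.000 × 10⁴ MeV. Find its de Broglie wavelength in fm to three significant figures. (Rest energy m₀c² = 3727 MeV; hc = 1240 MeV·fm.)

λ = 0.0529 fm

Total energy E = KE + m₀c² = 2.000 × 10⁴ + 3727 = 23727 MeV.
(pc)² = E² − (m₀c²)² = (23727)² − (3727)² = 5.491 × 10⁸ MeV², so pc = 2.343 × 10⁴ MeV.
λ = hc/(pc) = 1240 MeV·fm / 2.343 × 10⁴ MeV = 0.0529 fm.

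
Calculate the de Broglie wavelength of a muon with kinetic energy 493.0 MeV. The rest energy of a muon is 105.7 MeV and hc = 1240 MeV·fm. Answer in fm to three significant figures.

Total energy E = KE + m₀c² = 493.0 + 105.7 = 598.7 MeV.
(pc)² = E² − (m₀c²)² = (598.7)² − (105.7)² = 3.473 × 10⁵ MeV², so pc = 589.3 MeV.
λ = hc/(pc) = 1240 MeV·fm / 589.3 MeV = 2.10 fm.

λ = 2.10 fm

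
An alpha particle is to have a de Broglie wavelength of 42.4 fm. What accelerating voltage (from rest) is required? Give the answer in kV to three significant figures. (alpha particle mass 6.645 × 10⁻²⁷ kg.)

V = 57.4 kV

p = h/λ = 6.626 × 10⁻³⁴ / 4.240 × 10⁻¹⁴ = 1.563 × 10⁻²⁰ kg·m/s.
KE = p²/(2m) = 1.838 × 10⁻¹⁴ J.
V = KE/2e = 1.838 × 10⁻¹⁴ / (2 × 1.602 × 10⁻¹⁹) = 57.4 kV.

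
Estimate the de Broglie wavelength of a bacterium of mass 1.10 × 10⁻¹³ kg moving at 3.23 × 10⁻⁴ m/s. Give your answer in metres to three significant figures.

λ = 1.86 × 10⁻¹⁷ m

p = mv = 1.10 × 10⁻¹³ × 3.23 × 10⁻⁴ = 3.553 × 10⁻¹⁷ kg·m/s.
λ = h/p = 6.626 × 10⁻³⁴ / 3.553 × 10⁻¹⁷ = 1.86 × 10⁻¹⁷ m.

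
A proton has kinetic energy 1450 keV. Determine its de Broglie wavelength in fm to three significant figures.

λ = 23.8 fm

KE = 1450 keV = 2.323 × 10⁻¹³ J.
p = √(2mKE) = √(2 × 1.673 × 10⁻²⁷ × 2.323 × 10⁻¹³) = 2.788 × 10⁻²⁰ kg·m/s.
λ = h/p = 6.626 × 10⁻³⁴ / 2.788 × 10⁻²⁰ = 2.38 × 10⁻¹⁴ m = 23.8 fm.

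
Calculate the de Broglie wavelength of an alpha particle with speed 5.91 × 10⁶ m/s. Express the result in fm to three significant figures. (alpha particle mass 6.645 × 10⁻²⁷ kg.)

p = mv = 6.645 × 10⁻²⁷ × 5.91 × 10⁶ = 3.927 × 10⁻²⁰ kg·m/s.
λ = h/p = 6.626 × 10⁻³⁴ / 3.927 × 10⁻²⁰ = 1.69 × 10⁻¹⁴ m = 16.9 fm.

λ = 16.9 fm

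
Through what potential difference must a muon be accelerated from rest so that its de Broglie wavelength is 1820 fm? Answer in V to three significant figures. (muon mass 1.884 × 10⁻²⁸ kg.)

p = h/λ = 6.626 × 10⁻³⁴ / 1.820 × 10⁻¹² = 3.641 × 10⁻²² kg·m/s.
KE = p²/(2m) = 3.518 × 10⁻¹⁶ J.
V = KE/e = 3.518 × 10⁻¹⁶ / (1.602 × 10⁻¹⁹) = 2200 V.

V = 2200 V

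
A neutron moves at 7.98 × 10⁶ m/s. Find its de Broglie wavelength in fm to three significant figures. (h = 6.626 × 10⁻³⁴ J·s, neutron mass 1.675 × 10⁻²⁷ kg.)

λ = 49.6 fm

p = mv = 1.675 × 10⁻²⁷ × 7.98 × 10⁶ = 1.337 × 10⁻²⁰ kg·m/s.
λ = h/p = 6.626 × 10⁻³⁴ / 1.337 × 10⁻²⁰ = 4.96 × 10⁻¹⁴ m = 49.6 fm.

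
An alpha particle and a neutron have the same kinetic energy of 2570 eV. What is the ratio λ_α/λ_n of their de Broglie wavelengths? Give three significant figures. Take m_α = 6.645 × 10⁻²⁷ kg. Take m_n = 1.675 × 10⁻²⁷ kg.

λ_α/λ_n = 0.502

At fixed KE, p = √(2mKE) so λ = h/p ∝ 1/√m.
λ_α/λ_n = √(m_n/m_α) = √(1.675 × 10⁻²⁷/6.645 × 10⁻²⁷) = √(0.2521) = 0.502.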